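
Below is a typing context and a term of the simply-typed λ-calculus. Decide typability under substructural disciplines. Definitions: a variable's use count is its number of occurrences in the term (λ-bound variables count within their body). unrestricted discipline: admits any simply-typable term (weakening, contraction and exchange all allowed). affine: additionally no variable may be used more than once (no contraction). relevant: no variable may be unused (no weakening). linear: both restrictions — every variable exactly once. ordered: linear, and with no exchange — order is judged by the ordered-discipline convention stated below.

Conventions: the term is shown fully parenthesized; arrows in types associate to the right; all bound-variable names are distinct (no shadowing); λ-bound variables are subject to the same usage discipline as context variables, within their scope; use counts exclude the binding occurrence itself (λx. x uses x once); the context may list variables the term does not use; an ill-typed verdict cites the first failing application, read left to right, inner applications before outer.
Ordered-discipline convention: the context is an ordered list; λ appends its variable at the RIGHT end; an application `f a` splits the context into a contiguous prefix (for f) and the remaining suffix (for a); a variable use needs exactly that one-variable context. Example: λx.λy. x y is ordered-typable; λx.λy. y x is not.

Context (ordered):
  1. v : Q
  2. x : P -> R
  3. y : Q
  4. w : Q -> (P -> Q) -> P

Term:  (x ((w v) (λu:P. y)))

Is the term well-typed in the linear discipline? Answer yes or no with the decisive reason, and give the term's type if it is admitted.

no — unused: u — weakening required
usage: v=1, x=1, y=1, w=1, u (λ-bound)=0
use order (left to right): x, w, v, y
typing: well-typed — term : R
summary: ordered ✗ · linear ✗ · affine ✓ · relevant ✗ · unrestricted ✓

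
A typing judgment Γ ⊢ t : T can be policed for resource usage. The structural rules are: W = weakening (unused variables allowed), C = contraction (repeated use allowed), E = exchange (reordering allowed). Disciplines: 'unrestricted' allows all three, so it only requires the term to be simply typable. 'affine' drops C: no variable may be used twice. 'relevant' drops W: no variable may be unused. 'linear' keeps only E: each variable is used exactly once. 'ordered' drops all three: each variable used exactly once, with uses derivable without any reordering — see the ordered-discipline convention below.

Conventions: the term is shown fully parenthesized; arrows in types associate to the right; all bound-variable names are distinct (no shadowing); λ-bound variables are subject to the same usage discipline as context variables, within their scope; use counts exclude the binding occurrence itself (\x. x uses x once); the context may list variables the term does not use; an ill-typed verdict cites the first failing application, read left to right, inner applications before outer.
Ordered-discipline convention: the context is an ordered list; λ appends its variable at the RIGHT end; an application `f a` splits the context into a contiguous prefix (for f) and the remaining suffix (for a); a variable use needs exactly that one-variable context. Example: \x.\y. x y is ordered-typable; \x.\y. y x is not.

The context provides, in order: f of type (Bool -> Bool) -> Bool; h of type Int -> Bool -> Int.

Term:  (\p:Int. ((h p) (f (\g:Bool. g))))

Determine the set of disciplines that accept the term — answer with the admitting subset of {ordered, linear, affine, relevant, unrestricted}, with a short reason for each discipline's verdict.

accepted by: linear, affine, relevant, unrestricted
use counts: f ×1; h ×1; p [bound] ×1; g [bound] ×1
left-to-right use order: h, p, f, g
typing: ✓ — Int -> Int
ordered: ✗ — needs exchange: uses follow h, p, f, g
linear: ✓ — each of f, h, p, g used exactly once
affine: ✓ — none of f, h, p, g used more than once
relevant: ✓ — f, h, p, g: all used, weakening unneeded
unrestricted: ✓ — simply typable at Int -> Int; W, C, E all held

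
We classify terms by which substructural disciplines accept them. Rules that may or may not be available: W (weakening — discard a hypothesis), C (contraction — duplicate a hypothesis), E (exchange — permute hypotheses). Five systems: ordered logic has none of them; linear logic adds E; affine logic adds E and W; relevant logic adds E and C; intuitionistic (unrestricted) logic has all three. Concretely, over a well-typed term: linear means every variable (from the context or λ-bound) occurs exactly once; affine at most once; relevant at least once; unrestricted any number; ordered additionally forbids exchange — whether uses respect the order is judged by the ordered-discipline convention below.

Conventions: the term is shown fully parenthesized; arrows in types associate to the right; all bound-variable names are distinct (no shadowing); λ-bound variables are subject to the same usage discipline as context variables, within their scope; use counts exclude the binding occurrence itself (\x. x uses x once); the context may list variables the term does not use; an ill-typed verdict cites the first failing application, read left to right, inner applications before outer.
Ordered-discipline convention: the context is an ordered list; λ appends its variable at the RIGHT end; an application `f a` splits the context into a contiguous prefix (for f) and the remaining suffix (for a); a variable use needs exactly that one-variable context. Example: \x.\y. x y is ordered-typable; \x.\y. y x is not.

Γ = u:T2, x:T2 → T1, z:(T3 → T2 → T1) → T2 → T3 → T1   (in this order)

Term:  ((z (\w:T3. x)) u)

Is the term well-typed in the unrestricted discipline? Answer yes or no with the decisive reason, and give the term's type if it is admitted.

yes — typability at T3 → T1 is all that's needed; term : T3 → T1
counts: u=1; x=1; z=1; w [bound]=0
order of uses: z, x, u
typing: ✓ — T3 → T1
per-discipline verdicts: ordered ✗ · linear ✗ · affine ✓ · relevant ✗ · unrestricted ✓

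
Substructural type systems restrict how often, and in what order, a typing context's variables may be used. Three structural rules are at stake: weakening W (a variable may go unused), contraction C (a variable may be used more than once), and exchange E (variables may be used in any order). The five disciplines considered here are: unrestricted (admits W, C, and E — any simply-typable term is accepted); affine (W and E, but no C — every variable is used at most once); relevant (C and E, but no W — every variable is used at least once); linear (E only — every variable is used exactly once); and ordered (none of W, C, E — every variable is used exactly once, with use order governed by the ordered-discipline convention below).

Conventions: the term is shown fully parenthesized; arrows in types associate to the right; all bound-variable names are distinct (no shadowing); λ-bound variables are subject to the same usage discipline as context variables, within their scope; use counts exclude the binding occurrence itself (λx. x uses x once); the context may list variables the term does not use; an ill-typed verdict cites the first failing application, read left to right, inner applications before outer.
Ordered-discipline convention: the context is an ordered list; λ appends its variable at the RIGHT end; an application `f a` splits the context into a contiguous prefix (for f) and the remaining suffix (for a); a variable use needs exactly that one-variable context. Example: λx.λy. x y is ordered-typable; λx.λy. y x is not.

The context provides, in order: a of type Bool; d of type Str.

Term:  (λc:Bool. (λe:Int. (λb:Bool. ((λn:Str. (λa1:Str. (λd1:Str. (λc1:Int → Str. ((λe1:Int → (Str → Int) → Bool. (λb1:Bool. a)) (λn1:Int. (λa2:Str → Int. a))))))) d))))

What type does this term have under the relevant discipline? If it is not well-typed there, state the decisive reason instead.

not well-typed under relevant — c, e, b, n, a1, d1, c1, e1, b1, n1, a2 left unused
usage: a ×2, d ×1, c (λ-bound) ×0, e (λ-bound) ×0, b (λ-bound) ×0, n (λ-bound) ×0, a1 (λ-bound) ×0, d1 (λ-bound) ×0, c1 (λ-bound) ×0, e1 (λ-bound) ×0, b1 (λ-bound) ×0, n1 (λ-bound) ×0, a2 (λ-bound) ×0
order of uses: a, a, d
typing: the term checks, with type Bool → Int → Bool → Str → Str → (Int → Str) → Bool → Bool
per-discipline verdicts: ordered ✗ | linear ✗ | affine ✗ | relevant ✗ | unrestricted ✓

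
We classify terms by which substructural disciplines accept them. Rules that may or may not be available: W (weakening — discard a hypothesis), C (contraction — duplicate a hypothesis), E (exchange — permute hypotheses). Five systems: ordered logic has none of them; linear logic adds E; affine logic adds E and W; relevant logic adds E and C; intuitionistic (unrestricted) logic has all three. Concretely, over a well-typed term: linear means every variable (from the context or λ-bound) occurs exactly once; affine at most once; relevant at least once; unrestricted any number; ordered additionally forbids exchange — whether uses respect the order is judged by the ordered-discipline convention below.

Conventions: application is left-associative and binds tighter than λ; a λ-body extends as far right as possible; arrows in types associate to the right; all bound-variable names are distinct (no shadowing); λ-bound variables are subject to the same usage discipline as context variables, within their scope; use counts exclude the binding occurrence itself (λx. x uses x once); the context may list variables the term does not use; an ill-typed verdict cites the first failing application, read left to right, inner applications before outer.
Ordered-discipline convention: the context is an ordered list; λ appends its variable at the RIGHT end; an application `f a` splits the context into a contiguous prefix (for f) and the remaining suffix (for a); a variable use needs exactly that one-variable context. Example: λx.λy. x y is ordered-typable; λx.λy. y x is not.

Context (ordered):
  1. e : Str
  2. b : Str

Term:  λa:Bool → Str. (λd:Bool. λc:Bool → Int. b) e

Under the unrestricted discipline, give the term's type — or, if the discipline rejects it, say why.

not well-typed under unrestricted — fails simple typing
use counts: e ×1, b ×1, a (bound) ×0, d (bound) ×0, c (bound) ×0
order of uses: b, e
typing: ill-typed: argument of type Str where Bool is required
across the five disciplines: ordered ✗ · linear ✗ · affine ✗ · relevant ✗ · unrestricted ✗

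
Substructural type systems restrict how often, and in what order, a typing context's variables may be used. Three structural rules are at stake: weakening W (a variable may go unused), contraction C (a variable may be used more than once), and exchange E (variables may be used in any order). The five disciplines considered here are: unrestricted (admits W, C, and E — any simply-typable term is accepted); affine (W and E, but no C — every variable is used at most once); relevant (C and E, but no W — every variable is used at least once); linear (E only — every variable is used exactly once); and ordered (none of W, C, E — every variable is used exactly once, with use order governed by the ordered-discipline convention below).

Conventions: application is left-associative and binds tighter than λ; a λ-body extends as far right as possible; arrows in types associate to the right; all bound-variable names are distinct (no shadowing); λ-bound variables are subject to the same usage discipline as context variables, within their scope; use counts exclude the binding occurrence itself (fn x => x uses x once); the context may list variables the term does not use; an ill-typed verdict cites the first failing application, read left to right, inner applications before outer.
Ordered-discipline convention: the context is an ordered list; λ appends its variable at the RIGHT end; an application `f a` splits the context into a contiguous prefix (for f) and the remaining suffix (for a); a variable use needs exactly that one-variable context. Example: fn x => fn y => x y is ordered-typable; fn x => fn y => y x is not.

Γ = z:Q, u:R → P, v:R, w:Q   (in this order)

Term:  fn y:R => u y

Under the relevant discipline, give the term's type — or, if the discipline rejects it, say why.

not well-typed under relevant — needs weakening: z, v, w unused
use counts: z: 0×; u: 1×; v: 0×; w: 0×; y (bound): 1×
order of uses: u, y
typing: well-typed at R → P
all disciplines: ordered ✗ | linear ✗ | affine ✓ | relevant ✗ | unrestricted ✓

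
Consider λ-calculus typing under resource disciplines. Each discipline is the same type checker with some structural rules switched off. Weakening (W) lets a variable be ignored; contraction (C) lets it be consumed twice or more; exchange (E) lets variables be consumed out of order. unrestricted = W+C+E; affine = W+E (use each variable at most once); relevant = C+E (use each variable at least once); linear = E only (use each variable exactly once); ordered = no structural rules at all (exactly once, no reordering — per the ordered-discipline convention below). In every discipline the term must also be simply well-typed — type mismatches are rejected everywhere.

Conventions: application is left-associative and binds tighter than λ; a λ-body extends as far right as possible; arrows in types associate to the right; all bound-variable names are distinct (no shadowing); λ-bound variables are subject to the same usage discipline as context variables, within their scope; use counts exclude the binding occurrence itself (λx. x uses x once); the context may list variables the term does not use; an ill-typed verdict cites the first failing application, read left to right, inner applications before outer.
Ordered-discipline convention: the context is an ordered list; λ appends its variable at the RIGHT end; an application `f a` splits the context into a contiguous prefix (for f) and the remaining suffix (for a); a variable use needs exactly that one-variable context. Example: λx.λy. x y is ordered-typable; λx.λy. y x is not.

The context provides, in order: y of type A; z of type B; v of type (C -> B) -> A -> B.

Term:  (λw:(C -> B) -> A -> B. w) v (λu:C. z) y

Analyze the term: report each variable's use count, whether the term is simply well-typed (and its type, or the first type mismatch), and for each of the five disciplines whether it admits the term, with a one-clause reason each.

use counts: y=1, z=1, v=1, w (λ-bound)=1, u (λ-bound)=0
left-to-right use order: w, v, z, y
typing: ✓ — B
ordered: ✗ — needs weakening: u unused
linear: ✗ — needs weakening: u unused
affine: ✓ — none of y, z, v, w, u used more than once
relevant: ✗ — needs weakening: u unused
unrestricted: ✓ — type-checks (B) and nothing is barred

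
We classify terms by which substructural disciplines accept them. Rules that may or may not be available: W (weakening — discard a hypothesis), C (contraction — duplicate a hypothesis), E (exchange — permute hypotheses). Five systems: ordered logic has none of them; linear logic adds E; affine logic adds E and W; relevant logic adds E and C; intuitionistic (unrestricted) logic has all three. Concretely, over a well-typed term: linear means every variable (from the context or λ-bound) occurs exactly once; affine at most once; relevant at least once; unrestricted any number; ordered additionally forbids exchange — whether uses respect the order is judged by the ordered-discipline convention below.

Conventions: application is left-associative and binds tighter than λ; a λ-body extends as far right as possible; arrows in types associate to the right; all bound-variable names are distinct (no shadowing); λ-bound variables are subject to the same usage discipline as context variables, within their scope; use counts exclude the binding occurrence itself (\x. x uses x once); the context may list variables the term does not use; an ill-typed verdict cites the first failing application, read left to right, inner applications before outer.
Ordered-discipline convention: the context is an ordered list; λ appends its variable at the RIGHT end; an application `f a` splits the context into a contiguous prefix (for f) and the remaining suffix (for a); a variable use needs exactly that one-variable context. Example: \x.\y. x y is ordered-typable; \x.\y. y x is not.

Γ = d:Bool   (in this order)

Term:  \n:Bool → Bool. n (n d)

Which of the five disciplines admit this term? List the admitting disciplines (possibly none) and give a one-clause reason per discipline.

admitted in: relevant, unrestricted
counts: d ×1; n [bound] ×2
use order (left to right): n, n, d
typing: the term checks, with type (Bool → Bool) → Bool
ordered: ✗, uses contraction: n ×2
linear: ✗, uses contraction: n ×2
affine: ✗, uses contraction: n ×2
relevant: ✓, every one of d, n appears
unrestricted: ✓, simply typable at (Bool → Bool) → Bool; W, C, E all held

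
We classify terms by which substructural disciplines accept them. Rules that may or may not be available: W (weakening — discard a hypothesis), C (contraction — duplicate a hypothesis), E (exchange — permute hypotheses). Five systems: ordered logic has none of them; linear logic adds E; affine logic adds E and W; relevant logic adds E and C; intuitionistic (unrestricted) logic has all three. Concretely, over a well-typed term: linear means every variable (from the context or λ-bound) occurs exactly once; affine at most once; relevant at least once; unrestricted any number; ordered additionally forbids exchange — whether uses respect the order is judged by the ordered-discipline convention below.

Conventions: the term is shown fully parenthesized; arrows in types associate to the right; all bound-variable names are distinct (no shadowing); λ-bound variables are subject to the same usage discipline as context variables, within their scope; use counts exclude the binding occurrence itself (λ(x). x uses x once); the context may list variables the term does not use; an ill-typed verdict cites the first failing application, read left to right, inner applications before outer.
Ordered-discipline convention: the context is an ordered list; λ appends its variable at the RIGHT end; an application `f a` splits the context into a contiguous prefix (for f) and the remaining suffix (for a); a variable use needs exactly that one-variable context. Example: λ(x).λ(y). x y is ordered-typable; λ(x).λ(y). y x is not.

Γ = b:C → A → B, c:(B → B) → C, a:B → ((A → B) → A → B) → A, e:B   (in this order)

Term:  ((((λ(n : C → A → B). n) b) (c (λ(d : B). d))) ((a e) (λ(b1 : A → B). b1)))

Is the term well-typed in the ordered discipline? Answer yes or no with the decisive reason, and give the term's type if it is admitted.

yes — b, c, a, e, n, d, b1: once each, no exchange needed; term : B
use counts: b: 1; c: 1; a: 1; e: 1; n (λ-bound): 1; d (λ-bound): 1; b1 (λ-bound): 1
left-to-right use order: n, b, c, d, a, e, b1
typing: ✓ — B
all disciplines: ordered ✓; linear ✓; affine ✓; relevant ✓; unrestricted ✓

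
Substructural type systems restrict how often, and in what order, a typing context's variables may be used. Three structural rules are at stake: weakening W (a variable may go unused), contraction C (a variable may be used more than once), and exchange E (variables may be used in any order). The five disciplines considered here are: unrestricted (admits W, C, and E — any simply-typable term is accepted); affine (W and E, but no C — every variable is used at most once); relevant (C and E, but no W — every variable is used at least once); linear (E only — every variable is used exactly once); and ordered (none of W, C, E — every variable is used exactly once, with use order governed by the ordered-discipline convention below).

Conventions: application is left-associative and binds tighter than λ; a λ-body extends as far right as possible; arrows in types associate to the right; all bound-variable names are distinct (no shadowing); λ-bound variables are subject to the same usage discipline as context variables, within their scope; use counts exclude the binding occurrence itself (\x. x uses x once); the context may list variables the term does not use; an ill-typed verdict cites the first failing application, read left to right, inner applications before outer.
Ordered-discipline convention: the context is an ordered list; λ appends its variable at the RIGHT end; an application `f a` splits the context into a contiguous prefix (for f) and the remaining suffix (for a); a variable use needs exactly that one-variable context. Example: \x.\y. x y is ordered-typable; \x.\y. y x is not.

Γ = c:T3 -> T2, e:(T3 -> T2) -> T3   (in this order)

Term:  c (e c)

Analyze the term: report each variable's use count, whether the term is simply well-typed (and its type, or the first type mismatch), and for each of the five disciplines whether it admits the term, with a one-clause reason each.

usage: c: 2×; e: 1×
use order (left to right): c, e, c
typing: well-typed at T2
ordered ✗ (c ×2 used more than once (contraction))
linear ✗ (c ×2 used more than once (contraction))
affine ✗ (c ×2 used more than once (contraction))
relevant ✓ (c, e: all used, weakening unneeded)
unrestricted ✓ (well-typed at T2; no restrictions here)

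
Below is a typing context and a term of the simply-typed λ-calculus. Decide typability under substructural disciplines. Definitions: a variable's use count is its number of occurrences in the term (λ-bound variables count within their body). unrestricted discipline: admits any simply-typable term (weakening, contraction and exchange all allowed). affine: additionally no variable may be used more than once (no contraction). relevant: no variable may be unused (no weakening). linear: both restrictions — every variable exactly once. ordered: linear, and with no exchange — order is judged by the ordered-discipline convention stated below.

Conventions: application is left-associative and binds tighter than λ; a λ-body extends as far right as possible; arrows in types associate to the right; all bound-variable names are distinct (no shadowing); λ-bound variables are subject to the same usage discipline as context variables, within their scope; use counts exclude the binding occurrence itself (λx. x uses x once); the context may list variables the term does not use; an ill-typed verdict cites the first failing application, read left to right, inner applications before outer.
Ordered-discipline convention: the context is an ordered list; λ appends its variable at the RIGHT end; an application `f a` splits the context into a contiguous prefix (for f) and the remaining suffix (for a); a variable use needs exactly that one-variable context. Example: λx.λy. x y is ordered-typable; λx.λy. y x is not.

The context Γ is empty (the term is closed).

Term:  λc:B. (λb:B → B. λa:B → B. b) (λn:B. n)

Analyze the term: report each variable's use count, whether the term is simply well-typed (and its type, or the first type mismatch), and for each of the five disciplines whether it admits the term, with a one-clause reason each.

counts: c [bound]=0; b [bound]=1; a [bound]=0; n [bound]=1
left-to-right use order: b, n
typing: the term checks, with type B → (B → B) → B → B
ordered: ✗, unused: c, a — weakening required
linear: ✗, unused: c, a — weakening required
affine: ✓, no duplicate uses among c, b, a, n
relevant: ✗, unused: c, a — weakening required
unrestricted: ✓, typability at B → (B → B) → B → B is all that's needed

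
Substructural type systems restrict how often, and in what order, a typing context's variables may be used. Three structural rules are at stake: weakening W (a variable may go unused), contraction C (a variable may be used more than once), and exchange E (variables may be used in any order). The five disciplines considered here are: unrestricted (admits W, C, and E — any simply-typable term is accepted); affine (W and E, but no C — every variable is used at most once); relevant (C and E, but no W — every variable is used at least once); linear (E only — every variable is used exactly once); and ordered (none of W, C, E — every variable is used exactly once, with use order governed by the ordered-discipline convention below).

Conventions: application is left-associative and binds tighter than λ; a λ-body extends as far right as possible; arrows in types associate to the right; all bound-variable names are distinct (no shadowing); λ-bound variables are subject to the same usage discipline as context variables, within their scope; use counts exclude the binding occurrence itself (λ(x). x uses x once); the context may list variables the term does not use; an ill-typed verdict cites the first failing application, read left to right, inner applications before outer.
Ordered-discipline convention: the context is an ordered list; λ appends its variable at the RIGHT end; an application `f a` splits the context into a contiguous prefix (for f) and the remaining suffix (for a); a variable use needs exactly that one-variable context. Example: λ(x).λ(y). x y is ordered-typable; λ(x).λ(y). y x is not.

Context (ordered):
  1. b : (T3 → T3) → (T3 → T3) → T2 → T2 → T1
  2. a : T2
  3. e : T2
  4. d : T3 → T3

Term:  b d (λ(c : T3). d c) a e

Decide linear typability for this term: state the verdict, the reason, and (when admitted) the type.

no — repeated use of d ×2
variable uses: b ×1, a ×1, e ×1, d ×2, c (λ-bound) ×1
order of uses: b, d, d, c, a, e
typing: well-typed — term : T1
summary: ordered ✗, linear ✗, affine ✗, relevant ✓, unrestricted ✓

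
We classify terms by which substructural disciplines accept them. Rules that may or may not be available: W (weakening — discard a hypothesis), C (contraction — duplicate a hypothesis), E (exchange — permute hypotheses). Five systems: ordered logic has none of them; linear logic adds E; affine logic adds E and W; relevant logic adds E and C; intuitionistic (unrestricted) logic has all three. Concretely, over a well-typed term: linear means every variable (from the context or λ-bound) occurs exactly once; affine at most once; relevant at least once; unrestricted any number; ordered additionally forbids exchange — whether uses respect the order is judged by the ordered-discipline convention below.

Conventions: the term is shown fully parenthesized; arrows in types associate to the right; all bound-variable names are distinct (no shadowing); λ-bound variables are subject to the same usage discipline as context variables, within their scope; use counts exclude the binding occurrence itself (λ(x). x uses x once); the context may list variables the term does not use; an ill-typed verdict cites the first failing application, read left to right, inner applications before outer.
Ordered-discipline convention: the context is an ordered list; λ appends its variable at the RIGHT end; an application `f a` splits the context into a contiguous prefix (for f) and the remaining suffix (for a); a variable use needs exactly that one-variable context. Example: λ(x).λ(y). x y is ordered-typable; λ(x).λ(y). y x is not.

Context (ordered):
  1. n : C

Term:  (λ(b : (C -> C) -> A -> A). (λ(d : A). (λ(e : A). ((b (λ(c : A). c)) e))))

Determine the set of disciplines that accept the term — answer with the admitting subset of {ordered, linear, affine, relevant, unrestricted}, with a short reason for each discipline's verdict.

admitted in: none
counts: n ×0; b (bound) ×1; d (bound) ×0; e (bound) ×1; c (bound) ×1
uses in reading order: b, c, e
typing: ill-typed: an argument A -> A mismatches the expected C -> C
ordered ✗ (not simply typable)
linear ✗ (fails simple typing)
affine ✗ (a type mismatch blocks all five)
relevant ✗ (the type mismatch rejects it)
unrestricted ✗ (not simply typable)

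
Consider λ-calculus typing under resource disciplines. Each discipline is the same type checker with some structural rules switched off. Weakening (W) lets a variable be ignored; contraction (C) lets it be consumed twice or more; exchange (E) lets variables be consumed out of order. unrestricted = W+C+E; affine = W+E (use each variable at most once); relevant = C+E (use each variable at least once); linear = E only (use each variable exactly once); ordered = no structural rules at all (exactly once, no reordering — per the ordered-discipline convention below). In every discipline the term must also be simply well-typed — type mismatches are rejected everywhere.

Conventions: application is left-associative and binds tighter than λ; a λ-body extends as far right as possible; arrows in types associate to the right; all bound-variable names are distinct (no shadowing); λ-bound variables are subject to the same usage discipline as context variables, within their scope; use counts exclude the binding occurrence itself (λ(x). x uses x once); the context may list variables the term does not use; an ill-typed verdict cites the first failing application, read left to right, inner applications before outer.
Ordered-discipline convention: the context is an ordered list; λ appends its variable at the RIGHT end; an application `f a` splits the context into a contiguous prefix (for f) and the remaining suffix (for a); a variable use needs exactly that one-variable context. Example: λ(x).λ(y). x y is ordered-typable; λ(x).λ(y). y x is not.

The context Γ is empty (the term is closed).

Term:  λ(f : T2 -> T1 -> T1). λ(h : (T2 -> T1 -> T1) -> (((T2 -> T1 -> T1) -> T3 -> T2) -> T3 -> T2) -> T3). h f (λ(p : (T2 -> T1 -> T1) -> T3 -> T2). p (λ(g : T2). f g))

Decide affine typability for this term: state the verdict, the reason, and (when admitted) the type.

no — f ×2 used more than once (contraction)
variable uses: f (λ-bound)=2; h (λ-bound)=1; p (λ-bound)=1; g (λ-bound)=1
use order (left to right): h, f, p, f, g
typing: the term checks, with type (T2 -> T1 -> T1) -> ((T2 -> T1 -> T1) -> (((T2 -> T1 -> T1) -> T3 -> T2) -> T3 -> T2) -> T3) -> T3
per-discipline verdicts: ordered ✗, linear ✗, affine ✗, relevant ✓, unrestricted ✓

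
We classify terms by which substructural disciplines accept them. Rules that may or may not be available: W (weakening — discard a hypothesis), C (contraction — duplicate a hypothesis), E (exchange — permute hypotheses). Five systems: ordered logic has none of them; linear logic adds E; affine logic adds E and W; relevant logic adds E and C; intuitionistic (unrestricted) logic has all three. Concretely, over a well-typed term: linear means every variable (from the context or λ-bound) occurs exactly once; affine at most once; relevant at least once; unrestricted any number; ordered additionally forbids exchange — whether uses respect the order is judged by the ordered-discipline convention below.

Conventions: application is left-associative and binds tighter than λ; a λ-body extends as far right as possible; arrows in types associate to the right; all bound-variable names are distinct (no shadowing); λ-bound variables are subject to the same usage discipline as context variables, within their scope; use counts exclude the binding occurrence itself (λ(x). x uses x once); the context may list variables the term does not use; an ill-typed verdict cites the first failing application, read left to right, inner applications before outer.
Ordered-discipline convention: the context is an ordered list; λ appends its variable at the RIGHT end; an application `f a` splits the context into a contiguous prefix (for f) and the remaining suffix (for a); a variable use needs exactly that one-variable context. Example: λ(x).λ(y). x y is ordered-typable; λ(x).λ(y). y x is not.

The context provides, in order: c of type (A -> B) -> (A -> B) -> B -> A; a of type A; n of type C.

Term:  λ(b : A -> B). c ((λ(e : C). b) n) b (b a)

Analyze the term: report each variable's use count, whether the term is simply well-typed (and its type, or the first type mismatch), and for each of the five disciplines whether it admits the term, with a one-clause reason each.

counts: c=1, a=1, n=1, b [bound]=3, e [bound]=0
left-to-right use order: c, b, n, b, b, a
typing: the term checks, with type (A -> B) -> A
ordered ✗ (repeated use of b ×3; unused: e — weakening required)
linear ✗ (repeated use of b ×3; unused: e — weakening required)
affine ✗ (repeated use of b ×3)
relevant ✗ (unused: e — weakening required)
unrestricted ✓ (well-typed at (A -> B) -> A; no restrictions here)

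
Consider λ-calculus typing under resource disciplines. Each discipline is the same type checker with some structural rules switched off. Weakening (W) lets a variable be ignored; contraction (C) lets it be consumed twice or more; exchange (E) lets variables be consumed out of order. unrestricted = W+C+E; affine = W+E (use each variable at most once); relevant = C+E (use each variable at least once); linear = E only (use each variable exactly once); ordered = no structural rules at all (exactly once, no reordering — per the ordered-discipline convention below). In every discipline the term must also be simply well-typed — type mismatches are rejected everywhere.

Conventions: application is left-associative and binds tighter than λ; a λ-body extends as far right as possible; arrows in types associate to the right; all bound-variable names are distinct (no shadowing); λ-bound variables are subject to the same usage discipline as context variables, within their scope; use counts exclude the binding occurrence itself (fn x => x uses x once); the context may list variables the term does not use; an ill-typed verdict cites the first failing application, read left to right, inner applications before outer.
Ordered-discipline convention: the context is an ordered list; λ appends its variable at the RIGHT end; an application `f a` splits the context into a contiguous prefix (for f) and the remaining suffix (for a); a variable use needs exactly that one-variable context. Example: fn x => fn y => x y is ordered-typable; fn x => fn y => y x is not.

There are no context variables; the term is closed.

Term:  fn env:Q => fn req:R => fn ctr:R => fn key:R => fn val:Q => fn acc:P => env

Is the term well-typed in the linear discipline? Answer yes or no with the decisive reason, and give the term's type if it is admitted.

no — needs weakening: req, ctr, key, val, acc unused
counts: env [bound]: 1; req [bound]: 0; ctr [bound]: 0; key [bound]: 0; val [bound]: 0; acc [bound]: 0
use order (left to right): env
typing: well-typed — term : Q -> R -> R -> R -> Q -> P -> Q
summary: ordered ✗; linear ✗; affine ✓; relevant ✗; unrestricted ✓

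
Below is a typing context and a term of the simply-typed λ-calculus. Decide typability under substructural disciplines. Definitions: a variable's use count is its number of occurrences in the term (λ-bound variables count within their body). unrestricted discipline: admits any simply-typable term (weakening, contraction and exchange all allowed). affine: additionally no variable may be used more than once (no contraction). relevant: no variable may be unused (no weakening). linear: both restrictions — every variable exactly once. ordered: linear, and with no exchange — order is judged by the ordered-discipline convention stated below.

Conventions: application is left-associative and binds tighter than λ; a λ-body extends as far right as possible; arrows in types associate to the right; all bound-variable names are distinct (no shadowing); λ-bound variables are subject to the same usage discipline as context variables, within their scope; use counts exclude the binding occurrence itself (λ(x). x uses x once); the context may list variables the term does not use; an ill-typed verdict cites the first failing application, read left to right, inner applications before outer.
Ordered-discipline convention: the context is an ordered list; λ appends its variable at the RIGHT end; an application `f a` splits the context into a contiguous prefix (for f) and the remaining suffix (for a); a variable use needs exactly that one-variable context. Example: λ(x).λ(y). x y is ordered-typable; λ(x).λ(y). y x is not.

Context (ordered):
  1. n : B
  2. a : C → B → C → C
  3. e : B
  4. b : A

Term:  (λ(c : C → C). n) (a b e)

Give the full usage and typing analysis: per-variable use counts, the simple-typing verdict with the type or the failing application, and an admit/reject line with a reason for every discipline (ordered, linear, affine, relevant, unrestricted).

counts: n=1; a=1; e=1; b=1; c (λ-bound)=0
left-to-right use order: n, a, b, e
typing: ill-typed: an argument A mismatches the expected C
ordered ✗ (not simply typable)
linear ✗ (fails simple typing)
affine ✗ (a type mismatch blocks all five)
relevant ✗ (the type mismatch rejects it)
unrestricted ✗ (not simply typable)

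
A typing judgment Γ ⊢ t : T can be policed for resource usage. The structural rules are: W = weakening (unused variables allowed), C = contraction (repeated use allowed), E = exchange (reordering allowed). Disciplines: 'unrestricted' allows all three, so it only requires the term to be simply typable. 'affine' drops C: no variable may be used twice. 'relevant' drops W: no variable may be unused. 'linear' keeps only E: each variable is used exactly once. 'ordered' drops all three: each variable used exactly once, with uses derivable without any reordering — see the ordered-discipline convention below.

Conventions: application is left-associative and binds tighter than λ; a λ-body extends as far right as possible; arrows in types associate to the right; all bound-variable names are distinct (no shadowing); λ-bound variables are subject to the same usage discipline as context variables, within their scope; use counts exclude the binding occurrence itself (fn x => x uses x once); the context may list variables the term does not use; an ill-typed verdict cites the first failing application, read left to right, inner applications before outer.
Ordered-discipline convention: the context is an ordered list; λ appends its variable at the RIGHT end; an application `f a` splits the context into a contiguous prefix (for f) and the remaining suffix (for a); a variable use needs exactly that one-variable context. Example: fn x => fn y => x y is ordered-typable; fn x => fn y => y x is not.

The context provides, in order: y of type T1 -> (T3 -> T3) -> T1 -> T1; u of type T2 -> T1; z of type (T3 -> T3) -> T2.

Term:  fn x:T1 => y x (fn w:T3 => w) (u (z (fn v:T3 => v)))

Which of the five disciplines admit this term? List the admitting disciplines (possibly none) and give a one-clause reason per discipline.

admitted in: linear, affine, relevant, unrestricted
use counts: y ×1; u ×1; z ×1; x (λ-bound) ×1; w (λ-bound) ×1; v (λ-bound) ×1
use order (left to right): y, x, w, u, z, v
typing: well-typed — term : T1 -> T1
ordered: ✗ — needs exchange: uses follow y, x, w, u, z, v
linear: ✓ — y, u, z, x, w, v: one use apiece
affine: ✓ — y, u, z, x, w, v: no repeats, contraction unneeded
relevant: ✓ — every one of y, u, z, x, w, v appears
unrestricted: ✓ — well-typed at T1 -> T1; no restrictions here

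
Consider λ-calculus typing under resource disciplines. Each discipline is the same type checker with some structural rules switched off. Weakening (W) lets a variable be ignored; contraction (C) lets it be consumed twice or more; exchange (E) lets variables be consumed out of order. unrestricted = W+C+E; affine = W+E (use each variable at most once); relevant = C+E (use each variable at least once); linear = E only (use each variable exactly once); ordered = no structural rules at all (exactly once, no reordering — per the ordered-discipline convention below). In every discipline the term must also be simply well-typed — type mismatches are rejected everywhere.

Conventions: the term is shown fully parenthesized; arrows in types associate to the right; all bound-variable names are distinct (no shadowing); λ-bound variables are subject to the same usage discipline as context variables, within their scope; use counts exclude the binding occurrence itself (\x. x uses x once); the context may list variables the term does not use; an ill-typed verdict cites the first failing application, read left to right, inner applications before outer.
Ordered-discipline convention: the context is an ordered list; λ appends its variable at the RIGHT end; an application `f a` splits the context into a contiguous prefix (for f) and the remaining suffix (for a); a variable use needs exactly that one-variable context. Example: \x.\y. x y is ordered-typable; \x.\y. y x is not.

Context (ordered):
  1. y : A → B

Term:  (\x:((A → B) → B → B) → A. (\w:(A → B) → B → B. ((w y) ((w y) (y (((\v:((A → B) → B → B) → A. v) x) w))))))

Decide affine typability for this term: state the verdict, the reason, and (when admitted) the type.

no — y ×3, w ×3 used more than once (contraction)
usage: y: 3, x [bound]: 1, w [bound]: 3, v [bound]: 1
left-to-right use order: w, y, w, y, y, v, x, w
typing: well-typed at (((A → B) → B → B) → A) → ((A → B) → B → B) → B
all disciplines: ordered ✗, linear ✗, affine ✗, relevant ✓, unrestricted ✓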